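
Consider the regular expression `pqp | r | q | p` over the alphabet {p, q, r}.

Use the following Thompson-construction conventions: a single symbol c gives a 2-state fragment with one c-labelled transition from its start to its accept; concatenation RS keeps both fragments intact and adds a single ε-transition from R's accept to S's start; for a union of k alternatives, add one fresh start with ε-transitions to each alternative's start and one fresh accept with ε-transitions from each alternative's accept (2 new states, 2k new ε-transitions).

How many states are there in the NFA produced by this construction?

By structural recursion:
Each of the 6 symbol leaves contributes a 2-state fragment.
  pqp = 6 states
  pqp | r | q | p = 14 states

14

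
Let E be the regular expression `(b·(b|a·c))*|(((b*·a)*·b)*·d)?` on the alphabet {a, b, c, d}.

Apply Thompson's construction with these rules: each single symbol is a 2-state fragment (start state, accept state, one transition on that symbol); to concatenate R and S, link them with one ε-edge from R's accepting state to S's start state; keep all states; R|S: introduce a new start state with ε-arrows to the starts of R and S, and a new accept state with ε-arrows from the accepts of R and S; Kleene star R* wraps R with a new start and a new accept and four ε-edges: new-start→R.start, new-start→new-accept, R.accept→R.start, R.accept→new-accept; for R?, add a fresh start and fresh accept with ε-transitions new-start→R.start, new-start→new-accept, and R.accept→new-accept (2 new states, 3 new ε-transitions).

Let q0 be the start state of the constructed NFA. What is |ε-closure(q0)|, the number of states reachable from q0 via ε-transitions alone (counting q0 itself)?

17

Compute the ε-closure size of each fragment's start state recursively; a symbol fragment's start has no outgoing ε-edge, so its closure is just itself (size 1).
  a·c — |closure| equals the left operand's closure size = 1 (its accept is not ε-reachable, so the closure stops there)
  b|a·c — |closure| = 1 + 1 + 1 = 3 (the new accept is not ε-reachable since no branch accepts ε)
  b·(b|a·c) — |closure| equals the left operand's closure size = 1 (its accept is not ε-reachable, so the closure stops there)
  (b·(b|a·c))* — new start has ε-edges to the inner start and to the new accept, so |closure| = 2 + 1 = 3
  b* — new start has ε-edges to the inner start and to the new accept, so |closure| = 2 + 1 = 3
  b*·a — |closure| = 3 + 1 = 4 (closure spills across the concat boundary because the left factor accepts ε)
  (b*·a)* — new start has ε-edges to the inner start and to the new accept, so |closure| = 2 + 4 = 6
  (b*·a)*·b — the left operand accepts ε, so the closure extends into the next operand (via the concat ε-link); |closure| = 6 + 1 = 7
  ((b*·a)*·b)* — |closure| = 1 (new start) + 7 (body) + 1 (new accept) = 9
  ((b*·a)*·b)*·d — the left operand accepts ε, so the closure extends into the next operand (via the concat ε-link); |closure| = 9 + 1 = 10
  (((b*·a)*·b)*·d)? — |closure| = 1 (new start) + 10 (body) + 1 (new accept, via ε) = 12
  (b·(b|a·c))*|(((b*·a)*·b)*·d)? — |closure| = 1 (new start) + (3 + 12) + 1 (new accept, since some branch ε-reaches its own accept) = 17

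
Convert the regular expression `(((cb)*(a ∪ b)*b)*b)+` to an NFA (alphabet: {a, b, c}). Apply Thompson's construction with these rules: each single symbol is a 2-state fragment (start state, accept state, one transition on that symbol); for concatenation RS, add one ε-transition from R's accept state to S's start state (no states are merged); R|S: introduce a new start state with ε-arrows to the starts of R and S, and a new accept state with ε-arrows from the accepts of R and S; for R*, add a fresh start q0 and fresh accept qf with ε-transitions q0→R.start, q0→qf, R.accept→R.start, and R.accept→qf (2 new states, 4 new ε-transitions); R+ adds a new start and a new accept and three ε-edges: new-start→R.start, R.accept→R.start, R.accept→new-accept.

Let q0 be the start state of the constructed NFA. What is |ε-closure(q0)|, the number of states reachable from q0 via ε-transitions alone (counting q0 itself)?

Compute the ε-closure size of each fragment's start state recursively; a symbol fragment's start has no outgoing ε-edge, so its closure is just itself (size 1).
  cb — |ε-closure| equals the left operand's closure size = 1 (its accept is not ε-reachable, so the closure stops there)
  (cb)* — new start has ε-edges to the inner start and to the new accept, so |ε-closure| = 2 + 1 = 3
  a ∪ b — new start ε-reaches every alternative's start; none of them accept ε, so the new accept is not reached: |ε-closure| = 1 + 1 + 1 = 3
  (a ∪ b)* — the star's fresh start ε-reaches both the body's start and the fresh accept: |ε-closure| = 2 + 3 = 5
  (cb)*(a ∪ b)*b — |ε-closure| = 3 + 5 + 1 = 9 (closure spills across the concat boundary because the left factor accepts ε)
  ((cb)*(a ∪ b)*b)* — the star's fresh start ε-reaches both the body's start and the fresh accept: |ε-closure| = 2 + 9 = 11
  ((cb)*(a ∪ b)*b)*b — |ε-closure| = 11 + 1 = 12 (closure spills across the concat boundary because the left factor accepts ε)
  (((cb)*(a ∪ b)*b)*b)+ — |ε-closure| = 1 + 12 = 13 (the body doesn't accept ε, so the new accept is not reached)

13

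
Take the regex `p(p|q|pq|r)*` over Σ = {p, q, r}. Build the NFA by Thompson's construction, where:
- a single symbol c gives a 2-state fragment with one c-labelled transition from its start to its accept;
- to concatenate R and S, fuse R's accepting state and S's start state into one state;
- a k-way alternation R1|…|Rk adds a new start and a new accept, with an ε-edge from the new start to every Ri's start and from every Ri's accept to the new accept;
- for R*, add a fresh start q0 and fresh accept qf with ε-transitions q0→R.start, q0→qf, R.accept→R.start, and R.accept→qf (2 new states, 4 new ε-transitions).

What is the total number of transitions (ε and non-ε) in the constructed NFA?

Per subexpression:
Each of the 6 symbol leaves contributes 1 transition (1 symbol, 0 ε).
  pq → 2 transitions (2 symbol, 0 ε)
  p|q|pq|r → 13 transitions (5 symbol, 8 ε)
  (p|q|pq|r)* → 17 transitions (5 symbol, 12 ε)
  p(p|q|pq|r)* → 18 transitions (6 symbol, 12 ε)

18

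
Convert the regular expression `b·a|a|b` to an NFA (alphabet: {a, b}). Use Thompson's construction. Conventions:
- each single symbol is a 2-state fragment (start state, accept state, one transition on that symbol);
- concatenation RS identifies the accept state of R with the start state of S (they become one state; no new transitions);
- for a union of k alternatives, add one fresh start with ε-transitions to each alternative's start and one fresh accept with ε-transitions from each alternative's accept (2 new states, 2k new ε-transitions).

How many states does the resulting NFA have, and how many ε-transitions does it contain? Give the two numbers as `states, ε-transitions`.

9, 6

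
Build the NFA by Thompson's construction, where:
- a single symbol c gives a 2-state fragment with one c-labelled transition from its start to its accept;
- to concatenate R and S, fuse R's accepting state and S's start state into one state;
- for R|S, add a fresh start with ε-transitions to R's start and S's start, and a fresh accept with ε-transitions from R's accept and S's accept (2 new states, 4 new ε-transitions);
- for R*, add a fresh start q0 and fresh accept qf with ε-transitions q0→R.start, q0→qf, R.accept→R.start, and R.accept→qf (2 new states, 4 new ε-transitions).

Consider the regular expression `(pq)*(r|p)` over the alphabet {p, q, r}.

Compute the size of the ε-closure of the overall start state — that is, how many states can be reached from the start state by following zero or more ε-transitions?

Work bottom-up. For each fragment F, track |ε-closure(F.start)| and whether F's accept lies in that closure (i.e. whether F accepts ε). A single-symbol fragment has closure size 1 and does not accept ε.
  pq : same as the first factor's closure: |closure| = 1
  (pq)* : the star's fresh start ε-reaches both the body's start and the fresh accept: |closure| = 2 + 1 = 3
  r|p : new start ε-reaches every alternative's start; none of them accept ε, so the new accept is not reached: |closure| = 1 + 1 + 1 = 3
  (pq)*(r|p) : the left operand accepts ε, so the closure extends into the next operand (the shared merged state is already counted); |closure| = 3 + (3−1) = 5

5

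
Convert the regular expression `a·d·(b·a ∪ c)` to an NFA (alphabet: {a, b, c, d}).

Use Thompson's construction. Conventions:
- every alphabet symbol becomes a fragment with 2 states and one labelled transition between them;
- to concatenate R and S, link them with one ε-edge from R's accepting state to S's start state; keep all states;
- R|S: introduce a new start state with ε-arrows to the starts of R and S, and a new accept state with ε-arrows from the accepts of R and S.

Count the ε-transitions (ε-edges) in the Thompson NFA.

Bottom-up over the parse tree:
Each of the 5 symbol leaves contributes 0 ε-transitions.
  b·a = 1 ε-transition
  b·a ∪ c = 5 ε-transitions
  a·d·(b·a ∪ c) = 7 ε-transitions

7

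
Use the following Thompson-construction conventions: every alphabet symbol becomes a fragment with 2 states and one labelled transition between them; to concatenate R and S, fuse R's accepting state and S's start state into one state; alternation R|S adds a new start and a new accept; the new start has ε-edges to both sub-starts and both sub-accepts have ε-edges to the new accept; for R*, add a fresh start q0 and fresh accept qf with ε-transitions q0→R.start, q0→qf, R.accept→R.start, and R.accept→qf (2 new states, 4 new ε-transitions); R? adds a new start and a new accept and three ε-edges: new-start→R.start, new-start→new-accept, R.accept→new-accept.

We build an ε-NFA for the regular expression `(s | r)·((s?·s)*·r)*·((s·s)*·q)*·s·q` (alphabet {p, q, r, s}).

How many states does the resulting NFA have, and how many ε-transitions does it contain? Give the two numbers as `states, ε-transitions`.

Building bottom-up:
Each of the 10 symbol leaves contributes 2 states and 0 ε-transitions.
  s | r — 6 states, 4 ε-transitions
  s? — 4 states, 3 ε-transitions
  s?·s — 5 states, 3 ε-transitions
  (s?·s)* — 7 states, 7 ε-transitions
  (s?·s)*·r — 8 states, 7 ε-transitions
  ((s?·s)*·r)* — 10 states, 11 ε-transitions
  s·s — 3 states, 0 ε-transitions
  (s·s)* — 5 states, 4 ε-transitions
  (s·s)*·q — 6 states, 4 ε-transitions
  ((s·s)*·q)* — 8 states, 8 ε-transitions
  (s | r)·((s?·s)*·r)*·((s·s)*·q)*·s·q — 24 states, 23 ε-transitions

24, 23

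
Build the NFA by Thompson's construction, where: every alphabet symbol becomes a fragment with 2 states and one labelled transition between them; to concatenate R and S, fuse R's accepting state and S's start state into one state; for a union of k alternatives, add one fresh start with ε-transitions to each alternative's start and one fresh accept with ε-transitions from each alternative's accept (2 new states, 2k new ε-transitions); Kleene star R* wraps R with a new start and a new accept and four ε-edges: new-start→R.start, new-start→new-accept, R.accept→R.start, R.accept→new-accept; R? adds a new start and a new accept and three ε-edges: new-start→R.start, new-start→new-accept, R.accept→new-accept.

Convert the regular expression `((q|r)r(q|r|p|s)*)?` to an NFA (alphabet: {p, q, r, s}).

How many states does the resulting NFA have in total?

20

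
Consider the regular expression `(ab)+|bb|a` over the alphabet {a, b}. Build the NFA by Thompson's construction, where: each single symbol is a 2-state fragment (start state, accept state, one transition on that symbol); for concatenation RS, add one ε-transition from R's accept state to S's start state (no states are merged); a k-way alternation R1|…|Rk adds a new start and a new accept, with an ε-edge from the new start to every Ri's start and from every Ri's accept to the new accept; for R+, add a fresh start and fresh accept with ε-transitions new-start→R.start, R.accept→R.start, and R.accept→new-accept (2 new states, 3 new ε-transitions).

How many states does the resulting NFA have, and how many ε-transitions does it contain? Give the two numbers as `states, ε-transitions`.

14, 11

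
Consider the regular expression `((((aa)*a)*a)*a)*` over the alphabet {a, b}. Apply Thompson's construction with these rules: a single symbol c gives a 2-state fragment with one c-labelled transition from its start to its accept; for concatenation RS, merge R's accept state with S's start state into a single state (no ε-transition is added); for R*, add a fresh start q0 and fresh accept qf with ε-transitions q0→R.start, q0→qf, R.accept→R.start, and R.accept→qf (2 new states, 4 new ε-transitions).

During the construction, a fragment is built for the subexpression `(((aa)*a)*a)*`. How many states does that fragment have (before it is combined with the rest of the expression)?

11

Fragment for `(((aa)*a)*a)*`:
Each of the 4 symbol leaves contributes a 2-state fragment.
  aa : 3 states
  (aa)* : 5 states
  (aa)*a : 6 states
  ((aa)*a)* : 8 states
  ((aa)*a)*a : 9 states
  (((aa)*a)*a)* : 11 states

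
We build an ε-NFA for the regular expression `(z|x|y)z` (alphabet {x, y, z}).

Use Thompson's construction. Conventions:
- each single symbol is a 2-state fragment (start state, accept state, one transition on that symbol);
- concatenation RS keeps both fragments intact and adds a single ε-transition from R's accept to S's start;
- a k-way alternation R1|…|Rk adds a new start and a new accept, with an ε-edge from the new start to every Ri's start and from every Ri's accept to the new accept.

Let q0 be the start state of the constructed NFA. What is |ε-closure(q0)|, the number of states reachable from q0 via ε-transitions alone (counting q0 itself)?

Work bottom-up. For each fragment F, track |ε-closure(F.start)| and whether F's accept lies in that closure (i.e. whether F accepts ε). A single-symbol fragment has closure size 1 and does not accept ε.
  z|x|y : C = 1 + 1 + 1 + 1 = 4 (the new accept is not ε-reachable since no branch accepts ε)
  (z|x|y)z : C equals the left operand's closure size = 4 (its accept is not ε-reachable, so the closure stops there)

4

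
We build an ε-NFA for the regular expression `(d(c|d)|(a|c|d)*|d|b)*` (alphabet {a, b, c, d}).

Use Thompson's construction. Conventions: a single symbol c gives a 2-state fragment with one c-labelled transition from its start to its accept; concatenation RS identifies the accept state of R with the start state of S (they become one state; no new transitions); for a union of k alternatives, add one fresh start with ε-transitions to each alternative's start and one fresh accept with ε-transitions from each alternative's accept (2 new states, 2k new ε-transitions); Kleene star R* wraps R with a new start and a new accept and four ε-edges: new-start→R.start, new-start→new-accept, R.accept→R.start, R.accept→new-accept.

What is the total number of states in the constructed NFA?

Per subexpression:
Each of the 8 symbol leaves contributes a 2-state fragment.
  c|d — 6 states
  d(c|d) — 7 states
  a|c|d — 8 states
  (a|c|d)* — 10 states
  d(c|d)|(a|c|d)*|d|b — 23 states
  (d(c|d)|(a|c|d)*|d|b)* — 25 states

25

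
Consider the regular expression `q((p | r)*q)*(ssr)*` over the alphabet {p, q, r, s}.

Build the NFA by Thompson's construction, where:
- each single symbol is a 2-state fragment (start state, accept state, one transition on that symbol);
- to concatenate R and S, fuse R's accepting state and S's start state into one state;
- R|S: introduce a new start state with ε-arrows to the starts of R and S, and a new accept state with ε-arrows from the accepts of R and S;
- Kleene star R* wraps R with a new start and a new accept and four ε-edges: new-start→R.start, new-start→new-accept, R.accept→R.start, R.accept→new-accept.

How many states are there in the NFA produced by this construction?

17

Recursing over subexpressions:
Each of the 7 symbol leaves contributes a 2-state fragment.
  p | r : 6 states
  (p | r)* : 8 states
  (p | r)*q : 9 states
  ((p | r)*q)* : 11 states
  ssr : 4 states
  (ssr)* : 6 states
  q((p | r)*q)*(ssr)* : 17 states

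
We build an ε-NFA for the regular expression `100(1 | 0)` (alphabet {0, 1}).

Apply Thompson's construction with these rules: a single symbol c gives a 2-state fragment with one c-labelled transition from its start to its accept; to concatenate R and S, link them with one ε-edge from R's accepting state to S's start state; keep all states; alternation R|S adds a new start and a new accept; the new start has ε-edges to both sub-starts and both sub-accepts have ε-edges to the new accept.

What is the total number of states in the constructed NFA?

12

Bottom-up over the parse tree:
Each of the 5 symbol leaves contributes a 2-state fragment.
  1 | 0 — 6 states
  100(1 | 0) — 12 states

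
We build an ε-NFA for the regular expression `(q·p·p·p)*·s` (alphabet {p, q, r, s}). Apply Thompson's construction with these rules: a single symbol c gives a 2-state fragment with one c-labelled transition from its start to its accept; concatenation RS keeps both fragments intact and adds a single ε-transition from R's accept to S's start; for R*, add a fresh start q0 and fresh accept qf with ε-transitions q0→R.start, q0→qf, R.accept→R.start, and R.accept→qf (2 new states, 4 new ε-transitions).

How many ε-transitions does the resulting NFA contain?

8

By structural recursion:
Each of the 5 symbol leaves contributes 0 ε-transitions.
  q·p·p·p — 3 ε-transitions
  (q·p·p·p)* — 7 ε-transitions
  (q·p·p·p)*·s — 8 ε-transitions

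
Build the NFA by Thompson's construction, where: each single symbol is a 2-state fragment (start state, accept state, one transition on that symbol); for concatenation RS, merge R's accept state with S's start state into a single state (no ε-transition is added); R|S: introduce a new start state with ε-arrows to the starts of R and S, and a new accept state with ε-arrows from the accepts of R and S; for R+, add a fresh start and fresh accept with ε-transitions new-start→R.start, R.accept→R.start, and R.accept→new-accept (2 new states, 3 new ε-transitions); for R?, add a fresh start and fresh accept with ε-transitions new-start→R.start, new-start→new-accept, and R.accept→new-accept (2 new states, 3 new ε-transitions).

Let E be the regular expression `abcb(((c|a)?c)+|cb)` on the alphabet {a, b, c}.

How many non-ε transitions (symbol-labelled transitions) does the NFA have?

Bottom-up over the parse tree:
Each of the 9 symbol leaves contributes exactly 1 symbol transition.
  c|a = 2 symbol transitions
  (c|a)? = 2 symbol transitions
  (c|a)?c = 3 symbol transitions
  ((c|a)?c)+ = 3 symbol transitions
  cb = 2 symbol transitions
  ((c|a)?c)+|cb = 5 symbol transitions
  abcb(((c|a)?c)+|cb) = 9 symbol transitions

9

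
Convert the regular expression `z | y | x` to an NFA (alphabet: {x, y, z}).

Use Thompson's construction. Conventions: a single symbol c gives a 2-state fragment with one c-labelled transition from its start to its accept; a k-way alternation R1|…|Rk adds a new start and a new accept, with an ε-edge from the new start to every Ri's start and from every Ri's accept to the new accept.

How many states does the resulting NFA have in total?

By structural recursion:
Each of the 3 symbol leaves contributes a 2-state fragment.
  z | y | x = 8 states

8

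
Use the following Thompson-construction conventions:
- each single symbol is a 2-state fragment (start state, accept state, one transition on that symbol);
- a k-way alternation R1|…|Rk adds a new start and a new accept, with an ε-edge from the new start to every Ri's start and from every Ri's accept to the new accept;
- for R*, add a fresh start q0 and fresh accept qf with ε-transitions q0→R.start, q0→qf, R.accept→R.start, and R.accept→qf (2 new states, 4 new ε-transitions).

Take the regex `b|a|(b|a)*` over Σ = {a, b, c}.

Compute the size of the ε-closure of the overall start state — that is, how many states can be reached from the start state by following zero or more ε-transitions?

Let C(F) = |ε-closure(F.start)| within fragment F, and note whether F accepts ε. Symbol fragments have C = 1 and do not accept ε. Then:
  b|a : C = 1 + 1 + 1 = 3 (the new accept is not ε-reachable since no branch accepts ε)
  (b|a)* : C = 1 (new start) + 3 (body) + 1 (new accept) = 5
  b|a|(b|a)* : C = 1 (new start) + (1 + 1 + 5) + 1 (new accept, since some branch ε-reaches its own accept) = 9

9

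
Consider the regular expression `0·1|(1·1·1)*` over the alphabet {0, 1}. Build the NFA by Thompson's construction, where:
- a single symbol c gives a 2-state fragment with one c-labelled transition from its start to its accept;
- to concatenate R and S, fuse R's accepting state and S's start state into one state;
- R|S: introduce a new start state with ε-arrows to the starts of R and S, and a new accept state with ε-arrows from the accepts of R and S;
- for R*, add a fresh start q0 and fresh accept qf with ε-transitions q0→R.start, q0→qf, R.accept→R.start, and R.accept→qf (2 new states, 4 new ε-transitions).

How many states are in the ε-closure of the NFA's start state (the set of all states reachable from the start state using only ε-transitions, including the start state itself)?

6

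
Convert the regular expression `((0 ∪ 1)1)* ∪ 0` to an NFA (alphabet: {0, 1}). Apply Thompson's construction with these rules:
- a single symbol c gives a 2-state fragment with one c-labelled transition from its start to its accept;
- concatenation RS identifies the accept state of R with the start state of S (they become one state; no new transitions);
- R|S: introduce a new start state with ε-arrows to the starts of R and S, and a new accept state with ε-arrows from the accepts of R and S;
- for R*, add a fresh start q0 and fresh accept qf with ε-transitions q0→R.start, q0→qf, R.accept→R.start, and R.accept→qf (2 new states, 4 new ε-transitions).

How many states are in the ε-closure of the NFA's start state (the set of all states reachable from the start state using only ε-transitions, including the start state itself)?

8

Work bottom-up. For each fragment F, track |ε-closure(F.start)| and whether F's accept lies in that closure (i.e. whether F accepts ε). A single-symbol fragment has closure size 1 and does not accept ε.
  0 ∪ 1 → |ε-closure| = 1 + 1 + 1 = 3 (the new accept is not ε-reachable since no branch accepts ε)
  (0 ∪ 1)1 → |ε-closure| equals the left operand's closure size = 3 (its accept is not ε-reachable, so the closure stops there)
  ((0 ∪ 1)1)* → new start has ε-edges to the inner start and to the new accept, so |ε-closure| = 2 + 3 = 5
  ((0 ∪ 1)1)* ∪ 0 → |ε-closure| = 1 (new start) + (5 + 1) + 1 (new accept, since some branch ε-reaches its own accept) = 8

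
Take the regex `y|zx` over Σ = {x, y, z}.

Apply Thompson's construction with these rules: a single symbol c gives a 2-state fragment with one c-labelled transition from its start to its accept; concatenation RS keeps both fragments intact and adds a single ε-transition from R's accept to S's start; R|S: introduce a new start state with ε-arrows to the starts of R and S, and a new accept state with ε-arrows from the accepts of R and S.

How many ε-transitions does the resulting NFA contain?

5

Recursing over subexpressions:
Each of the 3 symbol leaves contributes 0 ε-transitions.
  zx → 1 ε-transition
  y|zx → 5 ε-transitions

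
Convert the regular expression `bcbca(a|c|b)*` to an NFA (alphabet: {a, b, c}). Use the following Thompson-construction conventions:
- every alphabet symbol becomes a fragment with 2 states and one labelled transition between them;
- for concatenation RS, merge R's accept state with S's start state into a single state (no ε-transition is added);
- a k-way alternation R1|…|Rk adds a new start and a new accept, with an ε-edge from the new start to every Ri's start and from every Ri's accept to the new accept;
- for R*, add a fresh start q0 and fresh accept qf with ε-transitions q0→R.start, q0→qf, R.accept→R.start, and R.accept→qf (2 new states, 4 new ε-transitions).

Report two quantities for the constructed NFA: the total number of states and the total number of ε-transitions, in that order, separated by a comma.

15, 10

Recursing over subexpressions:
Each of the 8 symbol leaves contributes 2 states and 0 ε-transitions.
  a|c|b = 8 states, 6 ε-transitions
  (a|c|b)* = 10 states, 10 ε-transitions
  bcbca(a|c|b)* = 15 states, 10 ε-transitions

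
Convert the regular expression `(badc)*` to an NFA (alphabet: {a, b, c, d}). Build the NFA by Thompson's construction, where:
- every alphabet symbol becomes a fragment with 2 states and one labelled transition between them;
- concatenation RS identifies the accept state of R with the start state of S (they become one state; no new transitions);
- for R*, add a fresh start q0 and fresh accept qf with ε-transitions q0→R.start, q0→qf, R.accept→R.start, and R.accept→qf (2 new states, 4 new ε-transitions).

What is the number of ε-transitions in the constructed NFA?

Per subexpression:
Each of the 4 symbol leaves contributes 0 ε-transitions.
  badc → 0 ε-transitions
  (badc)* → 4 ε-transitions

4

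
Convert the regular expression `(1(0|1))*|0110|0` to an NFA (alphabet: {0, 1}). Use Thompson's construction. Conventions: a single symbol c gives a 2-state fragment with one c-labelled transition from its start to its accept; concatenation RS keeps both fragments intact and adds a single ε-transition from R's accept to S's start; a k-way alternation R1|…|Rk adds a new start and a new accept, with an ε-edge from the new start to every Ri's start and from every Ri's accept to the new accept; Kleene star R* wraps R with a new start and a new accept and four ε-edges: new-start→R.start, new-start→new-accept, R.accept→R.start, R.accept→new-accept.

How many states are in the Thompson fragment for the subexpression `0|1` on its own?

6

Fragment for `0|1`:
Each of the 2 symbol leaves contributes a 2-state fragment.
  0|1 → 6 states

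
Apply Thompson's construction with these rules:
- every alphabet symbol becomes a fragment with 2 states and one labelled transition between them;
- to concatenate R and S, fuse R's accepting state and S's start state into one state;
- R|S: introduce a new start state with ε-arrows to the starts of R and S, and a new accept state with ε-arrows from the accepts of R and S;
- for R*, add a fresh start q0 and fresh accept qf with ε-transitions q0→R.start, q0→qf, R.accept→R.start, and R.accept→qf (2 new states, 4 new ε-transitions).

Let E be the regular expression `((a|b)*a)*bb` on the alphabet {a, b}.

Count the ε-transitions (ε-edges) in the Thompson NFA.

12

Building bottom-up:
Each of the 5 symbol leaves contributes 0 ε-transitions.
  a|b → 4 ε-transitions
  (a|b)* → 8 ε-transitions
  (a|b)*a → 8 ε-transitions
  ((a|b)*a)* → 12 ε-transitions
  ((a|b)*a)*bb → 12 ε-transitions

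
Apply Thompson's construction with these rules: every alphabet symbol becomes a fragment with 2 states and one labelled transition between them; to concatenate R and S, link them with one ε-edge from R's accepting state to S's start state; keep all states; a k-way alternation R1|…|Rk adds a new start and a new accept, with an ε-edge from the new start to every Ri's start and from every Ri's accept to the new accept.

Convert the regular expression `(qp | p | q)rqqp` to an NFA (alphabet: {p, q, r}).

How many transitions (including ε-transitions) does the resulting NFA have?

By structural recursion:
Each of the 8 symbol leaves contributes 1 transition (1 symbol, 0 ε).
  qp = 3 transitions (2 symbol, 1 ε)
  qp | p | q = 11 transitions (4 symbol, 7 ε)
  (qp | p | q)rqqp = 19 transitions (8 symbol, 11 ε)

19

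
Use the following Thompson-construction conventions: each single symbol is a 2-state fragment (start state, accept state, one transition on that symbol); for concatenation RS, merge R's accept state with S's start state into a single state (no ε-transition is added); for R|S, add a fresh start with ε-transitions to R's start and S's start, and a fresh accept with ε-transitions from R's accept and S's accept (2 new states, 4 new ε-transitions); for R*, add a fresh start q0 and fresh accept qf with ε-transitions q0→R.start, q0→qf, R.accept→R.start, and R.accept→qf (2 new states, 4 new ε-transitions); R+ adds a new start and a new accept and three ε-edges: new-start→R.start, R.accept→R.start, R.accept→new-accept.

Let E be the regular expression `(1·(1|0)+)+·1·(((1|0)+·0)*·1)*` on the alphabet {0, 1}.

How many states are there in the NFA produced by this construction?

25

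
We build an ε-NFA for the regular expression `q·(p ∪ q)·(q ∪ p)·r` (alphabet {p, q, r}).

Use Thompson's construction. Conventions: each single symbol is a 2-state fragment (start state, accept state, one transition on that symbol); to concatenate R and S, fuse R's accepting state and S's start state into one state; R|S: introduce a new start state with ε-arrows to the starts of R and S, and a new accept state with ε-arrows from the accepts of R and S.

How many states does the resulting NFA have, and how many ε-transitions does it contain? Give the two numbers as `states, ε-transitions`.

Bottom-up over the parse tree:
Each of the 6 symbol leaves contributes 2 states and 0 ε-transitions.
  p ∪ q — 6 states, 4 ε-transitions
  q ∪ p — 6 states, 4 ε-transitions
  q·(p ∪ q)·(q ∪ p)·r — 13 states, 8 ε-transitions

13, 8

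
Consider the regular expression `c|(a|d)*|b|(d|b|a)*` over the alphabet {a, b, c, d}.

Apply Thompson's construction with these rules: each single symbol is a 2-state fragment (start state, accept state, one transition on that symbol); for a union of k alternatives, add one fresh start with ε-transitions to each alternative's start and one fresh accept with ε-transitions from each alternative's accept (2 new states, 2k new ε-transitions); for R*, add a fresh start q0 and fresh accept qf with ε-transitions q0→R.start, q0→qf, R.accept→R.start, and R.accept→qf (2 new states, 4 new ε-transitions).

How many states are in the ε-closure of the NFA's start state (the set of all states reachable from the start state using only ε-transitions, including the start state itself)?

15

Let C(F) = |ε-closure(F.start)| within fragment F, and note whether F accepts ε. Symbol fragments have C = 1 and do not accept ε. Then:
  a|d — new start ε-reaches every alternative's start; none of them accept ε, so the new accept is not reached: |ε-closure| = 1 + 1 + 1 = 3
  (a|d)* — |ε-closure| = 1 (new start) + 3 (body) + 1 (new accept) = 5
  d|b|a — |ε-closure| = 1 + 1 + 1 + 1 = 4 (the new accept is not ε-reachable since no branch accepts ε)
  (d|b|a)* — |ε-closure| = 1 (new start) + 4 (body) + 1 (new accept) = 6
  c|(a|d)*|b|(d|b|a)* — new start ε-reaches every alternative's start; at least one alternative accepts ε, so the union's new accept is reached too: |ε-closure| = 1 + 1 + 5 + 1 + 6 + 1 = 15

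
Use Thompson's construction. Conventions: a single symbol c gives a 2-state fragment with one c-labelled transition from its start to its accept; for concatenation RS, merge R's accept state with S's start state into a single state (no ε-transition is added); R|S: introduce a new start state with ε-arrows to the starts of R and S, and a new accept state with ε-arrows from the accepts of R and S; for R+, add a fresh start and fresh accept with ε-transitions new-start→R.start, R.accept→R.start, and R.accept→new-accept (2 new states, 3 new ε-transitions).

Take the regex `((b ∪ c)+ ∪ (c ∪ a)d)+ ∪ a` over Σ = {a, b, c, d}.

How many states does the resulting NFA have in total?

Recursing over subexpressions:
Each of the 6 symbol leaves contributes a 2-state fragment.
  b ∪ c — 6 states
  (b ∪ c)+ — 8 states
  c ∪ a — 6 states
  (c ∪ a)d — 7 states
  (b ∪ c)+ ∪ (c ∪ a)d — 17 states
  ((b ∪ c)+ ∪ (c ∪ a)d)+ — 19 states
  ((b ∪ c)+ ∪ (c ∪ a)d)+ ∪ a — 23 states

23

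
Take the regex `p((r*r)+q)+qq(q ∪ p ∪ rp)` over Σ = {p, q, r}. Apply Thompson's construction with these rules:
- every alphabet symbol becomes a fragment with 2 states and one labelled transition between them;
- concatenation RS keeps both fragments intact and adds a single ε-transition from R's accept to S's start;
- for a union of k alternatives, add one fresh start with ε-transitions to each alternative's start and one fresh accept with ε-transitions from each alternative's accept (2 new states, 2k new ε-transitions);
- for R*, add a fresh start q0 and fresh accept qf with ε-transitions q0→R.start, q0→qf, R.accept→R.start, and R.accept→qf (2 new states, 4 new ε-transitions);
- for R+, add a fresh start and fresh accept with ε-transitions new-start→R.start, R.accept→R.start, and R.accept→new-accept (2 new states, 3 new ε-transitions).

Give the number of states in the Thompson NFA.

28

Per subexpression:
Each of the 10 symbol leaves contributes a 2-state fragment.
  r* → 4 states
  r*r → 6 states
  (r*r)+ → 8 states
  (r*r)+q → 10 states
  ((r*r)+q)+ → 12 states
  rp → 4 states
  q ∪ p ∪ rp → 10 states
  p((r*r)+q)+qq(q ∪ p ∪ rp) → 28 states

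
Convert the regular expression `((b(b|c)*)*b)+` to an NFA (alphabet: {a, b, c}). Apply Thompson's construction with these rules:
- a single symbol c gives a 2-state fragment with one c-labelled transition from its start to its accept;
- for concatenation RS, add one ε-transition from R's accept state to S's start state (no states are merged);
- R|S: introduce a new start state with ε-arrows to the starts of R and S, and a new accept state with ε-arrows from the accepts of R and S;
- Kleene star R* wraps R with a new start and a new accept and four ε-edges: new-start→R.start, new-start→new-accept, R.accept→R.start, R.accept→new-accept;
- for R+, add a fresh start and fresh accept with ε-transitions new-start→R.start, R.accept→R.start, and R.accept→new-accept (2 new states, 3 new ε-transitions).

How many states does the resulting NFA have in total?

Bottom-up over the parse tree:
Each of the 4 symbol leaves contributes a 2-state fragment.
  b|c : 6 states
  (b|c)* : 8 states
  b(b|c)* : 10 states
  (b(b|c)*)* : 12 states
  (b(b|c)*)*b : 14 states
  ((b(b|c)*)*b)+ : 16 states

16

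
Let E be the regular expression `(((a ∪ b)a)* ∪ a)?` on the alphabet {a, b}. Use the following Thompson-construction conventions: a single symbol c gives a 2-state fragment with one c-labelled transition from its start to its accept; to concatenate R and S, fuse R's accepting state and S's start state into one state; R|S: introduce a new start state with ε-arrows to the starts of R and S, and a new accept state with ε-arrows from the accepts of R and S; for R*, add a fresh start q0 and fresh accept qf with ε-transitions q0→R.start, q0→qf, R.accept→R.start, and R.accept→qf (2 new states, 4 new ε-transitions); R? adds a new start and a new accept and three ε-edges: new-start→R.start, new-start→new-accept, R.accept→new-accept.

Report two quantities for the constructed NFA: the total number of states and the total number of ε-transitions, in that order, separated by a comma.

15, 15

Bottom-up over the parse tree:
Each of the 4 symbol leaves contributes 2 states and 0 ε-transitions.
  a ∪ b — 6 states, 4 ε-transitions
  (a ∪ b)a — 7 states, 4 ε-transitions
  ((a ∪ b)a)* — 9 states, 8 ε-transitions
  ((a ∪ b)a)* ∪ a — 13 states, 12 ε-transitions
  (((a ∪ b)a)* ∪ a)? — 15 states, 15 ε-transitions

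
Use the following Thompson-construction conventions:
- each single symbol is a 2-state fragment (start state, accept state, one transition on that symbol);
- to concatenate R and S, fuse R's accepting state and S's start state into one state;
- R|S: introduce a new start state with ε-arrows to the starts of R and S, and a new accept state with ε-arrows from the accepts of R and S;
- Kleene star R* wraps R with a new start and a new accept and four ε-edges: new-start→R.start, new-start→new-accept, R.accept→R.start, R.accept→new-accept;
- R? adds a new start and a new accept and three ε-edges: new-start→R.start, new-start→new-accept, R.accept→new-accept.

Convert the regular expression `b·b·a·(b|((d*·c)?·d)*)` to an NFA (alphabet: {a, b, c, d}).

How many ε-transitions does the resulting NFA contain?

15

Bottom-up over the parse tree:
Each of the 7 symbol leaves contributes 0 ε-transitions.
  d* = 4 ε-transitions
  d*·c = 4 ε-transitions
  (d*·c)? = 7 ε-transitions
  (d*·c)?·d = 7 ε-transitions
  ((d*·c)?·d)* = 11 ε-transitions
  b|((d*·c)?·d)* = 15 ε-transitions
  b·b·a·(b|((d*·c)?·d)*) = 15 ε-transitions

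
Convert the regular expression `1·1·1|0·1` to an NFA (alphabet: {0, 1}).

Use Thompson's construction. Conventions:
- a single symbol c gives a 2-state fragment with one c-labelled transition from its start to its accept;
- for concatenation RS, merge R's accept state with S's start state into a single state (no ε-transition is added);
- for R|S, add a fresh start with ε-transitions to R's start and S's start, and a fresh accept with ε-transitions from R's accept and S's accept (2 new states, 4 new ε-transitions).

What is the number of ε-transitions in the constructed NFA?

4

Recursing over subexpressions:
Each of the 5 symbol leaves contributes 0 ε-transitions.
  1·1·1 : 0 ε-transitions
  0·1 : 0 ε-transitions
  1·1·1|0·1 : 4 ε-transitions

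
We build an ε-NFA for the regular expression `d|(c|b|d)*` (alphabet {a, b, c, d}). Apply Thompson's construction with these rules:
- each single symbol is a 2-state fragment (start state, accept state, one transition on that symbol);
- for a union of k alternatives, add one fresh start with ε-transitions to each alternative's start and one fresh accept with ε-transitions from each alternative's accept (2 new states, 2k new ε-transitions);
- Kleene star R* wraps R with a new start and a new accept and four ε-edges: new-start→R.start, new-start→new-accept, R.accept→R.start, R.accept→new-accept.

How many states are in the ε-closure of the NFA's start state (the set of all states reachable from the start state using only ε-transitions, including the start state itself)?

9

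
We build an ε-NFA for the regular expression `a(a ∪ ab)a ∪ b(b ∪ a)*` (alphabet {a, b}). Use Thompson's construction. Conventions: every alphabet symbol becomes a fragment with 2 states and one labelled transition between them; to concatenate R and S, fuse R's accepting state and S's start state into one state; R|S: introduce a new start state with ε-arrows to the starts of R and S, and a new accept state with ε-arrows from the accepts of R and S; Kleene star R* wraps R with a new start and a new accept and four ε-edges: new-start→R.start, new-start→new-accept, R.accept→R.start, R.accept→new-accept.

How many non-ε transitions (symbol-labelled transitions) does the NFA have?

8

By structural recursion:
Each of the 8 symbol leaves contributes exactly 1 symbol transition.
  ab = 2 symbol transitions
  a ∪ ab = 3 symbol transitions
  a(a ∪ ab)a = 5 symbol transitions
  b ∪ a = 2 symbol transitions
  (b ∪ a)* = 2 symbol transitions
  b(b ∪ a)* = 3 symbol transitions
  a(a ∪ ab)a ∪ b(b ∪ a)* = 8 symbol transitions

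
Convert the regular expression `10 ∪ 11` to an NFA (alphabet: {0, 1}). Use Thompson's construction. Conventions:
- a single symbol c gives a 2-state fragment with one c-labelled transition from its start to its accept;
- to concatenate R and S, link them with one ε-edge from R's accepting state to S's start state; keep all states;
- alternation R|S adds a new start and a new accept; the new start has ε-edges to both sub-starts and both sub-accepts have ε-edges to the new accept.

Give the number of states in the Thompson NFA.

10

Building bottom-up:
Each of the 4 symbol leaves contributes a 2-state fragment.
  10 = 4 states
  11 = 4 states
  10 ∪ 11 = 10 states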